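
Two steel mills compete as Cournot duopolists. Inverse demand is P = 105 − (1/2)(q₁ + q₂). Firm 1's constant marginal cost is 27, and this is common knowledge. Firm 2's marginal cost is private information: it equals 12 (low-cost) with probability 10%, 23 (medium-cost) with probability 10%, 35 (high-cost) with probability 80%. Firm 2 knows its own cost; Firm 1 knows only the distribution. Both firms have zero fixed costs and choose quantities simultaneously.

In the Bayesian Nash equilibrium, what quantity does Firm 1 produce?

55

Firm 2 with cost c maximizes (105 − (1/2)(q₁+q₂) − c)·q₂, giving q₂(c) = (105 − c − (1/2)q₁).
E[c₂] = 0.1·12 + 0.1·23 + 0.8·35 = 31.5
Firm 1's FOC against E[q₂] yields q₁ = (105 − 2·27 + E[c₂])/(3/2) = (105 − 54 + 31.5)/(3/2) = 55.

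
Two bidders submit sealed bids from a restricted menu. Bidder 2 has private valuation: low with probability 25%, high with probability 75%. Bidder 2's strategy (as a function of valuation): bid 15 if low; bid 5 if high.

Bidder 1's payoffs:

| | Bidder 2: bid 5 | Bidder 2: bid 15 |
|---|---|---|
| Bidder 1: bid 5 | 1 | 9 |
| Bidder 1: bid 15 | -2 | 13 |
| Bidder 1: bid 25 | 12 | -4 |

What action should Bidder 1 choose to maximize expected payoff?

bid 25

Compute Bidder 1's expected payoff for each action, taking the expectation over Bidder 2's type.
E[bid 5] = 0.25·(9) + 0.75·(1) = 3
E[bid 15] = 0.25·(13) + 0.75·(-2) = 1.75
E[bid 25] = 0.25·(-4) + 0.75·(12) = 8
Best response: bid 25 (8 is the largest).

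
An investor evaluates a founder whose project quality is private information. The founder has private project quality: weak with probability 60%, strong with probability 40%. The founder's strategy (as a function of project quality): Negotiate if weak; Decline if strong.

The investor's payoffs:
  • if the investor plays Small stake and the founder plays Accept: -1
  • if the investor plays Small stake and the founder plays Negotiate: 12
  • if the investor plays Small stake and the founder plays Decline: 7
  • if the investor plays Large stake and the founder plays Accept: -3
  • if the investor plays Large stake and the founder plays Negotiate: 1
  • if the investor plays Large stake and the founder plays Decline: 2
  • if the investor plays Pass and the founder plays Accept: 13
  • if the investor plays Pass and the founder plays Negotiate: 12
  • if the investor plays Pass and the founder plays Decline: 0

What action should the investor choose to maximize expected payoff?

E[Small stake] = 0.6·(12) + 0.4·(7) = 10
E[Large stake] = 0.6·(1) + 0.4·(2) = 1.4
E[Pass] = 0.6·(12) + 0.4·(0) = 7.2
Best response: Small stake (10 is the largest).

Small stake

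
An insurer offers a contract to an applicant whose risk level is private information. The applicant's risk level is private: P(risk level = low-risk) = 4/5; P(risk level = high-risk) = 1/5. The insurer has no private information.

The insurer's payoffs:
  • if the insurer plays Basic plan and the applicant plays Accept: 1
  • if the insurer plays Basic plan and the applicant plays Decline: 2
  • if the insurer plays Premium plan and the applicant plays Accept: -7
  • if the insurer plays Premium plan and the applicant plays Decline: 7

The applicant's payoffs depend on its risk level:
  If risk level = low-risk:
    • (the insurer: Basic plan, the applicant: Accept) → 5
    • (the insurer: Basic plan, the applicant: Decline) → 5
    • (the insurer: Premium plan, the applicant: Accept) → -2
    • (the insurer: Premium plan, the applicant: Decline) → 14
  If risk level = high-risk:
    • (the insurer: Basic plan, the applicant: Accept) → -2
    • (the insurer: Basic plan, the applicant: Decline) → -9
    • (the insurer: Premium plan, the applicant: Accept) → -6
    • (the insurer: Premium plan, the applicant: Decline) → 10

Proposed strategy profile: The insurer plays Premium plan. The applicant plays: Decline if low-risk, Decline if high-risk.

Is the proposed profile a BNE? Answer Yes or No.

Yes

The insurer plays Premium plan: E[Premium plan] = 4/5·(7) + 1/5·(7) = 7; E[Basic plan] = 2. Best-responding. ✓
The applicant (risk level low-risk), facing Premium plan: Accept gives -2, Decline gives 14. Proposed Decline is best. ✓
The applicant (risk level high-risk), facing Premium plan: Accept gives -6, Decline gives 10. Proposed Decline is best. ✓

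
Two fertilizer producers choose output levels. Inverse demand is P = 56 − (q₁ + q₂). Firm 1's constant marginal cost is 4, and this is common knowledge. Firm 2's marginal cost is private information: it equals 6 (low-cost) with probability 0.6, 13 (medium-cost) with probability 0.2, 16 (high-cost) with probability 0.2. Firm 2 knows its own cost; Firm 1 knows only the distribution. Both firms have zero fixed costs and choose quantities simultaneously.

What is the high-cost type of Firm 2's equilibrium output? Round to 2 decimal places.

10.43

Firm 2 with cost c maximizes (56 − (q₁+q₂) − c)·q₂, giving q₂(c) = (56 − c − q₁)/2.
E[c₂] = 0.6·6 + 0.2·13 + 0.2·16 = 9.4
Firm 1's FOC against E[q₂] yields q₁ = (56 − 2·4 + E[c₂])/3 = (56 − 8 + 9.4)/3 = 19.1333.
q₂(high-cost) = (56 − 16 − 19.1333)/2 = 10.4333.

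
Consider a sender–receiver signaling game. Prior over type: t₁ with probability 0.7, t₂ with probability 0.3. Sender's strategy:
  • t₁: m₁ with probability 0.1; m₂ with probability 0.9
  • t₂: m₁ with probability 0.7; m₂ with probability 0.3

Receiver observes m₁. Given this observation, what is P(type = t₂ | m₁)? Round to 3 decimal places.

Apply Bayes' rule using the sender's strategy as the likelihood.
P(m₁) = 0.7·0.1 + 0.3·0.7 = 0.28
P(t₂ | m₁) = (0.3·0.7) / 0.28 = 0.21 / 0.28 = 0.75

0.750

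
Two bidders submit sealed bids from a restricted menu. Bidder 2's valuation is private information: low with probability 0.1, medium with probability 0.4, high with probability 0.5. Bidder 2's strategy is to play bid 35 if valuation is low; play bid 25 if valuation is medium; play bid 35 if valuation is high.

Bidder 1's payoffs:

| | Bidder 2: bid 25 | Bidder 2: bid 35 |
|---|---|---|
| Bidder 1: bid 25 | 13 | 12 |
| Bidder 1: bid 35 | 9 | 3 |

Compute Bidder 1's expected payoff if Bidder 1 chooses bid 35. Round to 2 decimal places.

E[bid 35] = 0.1·3 + 0.4·9 + 0.5·3 = 0.3 + 3.6 + 1.5 = 5.4

5.40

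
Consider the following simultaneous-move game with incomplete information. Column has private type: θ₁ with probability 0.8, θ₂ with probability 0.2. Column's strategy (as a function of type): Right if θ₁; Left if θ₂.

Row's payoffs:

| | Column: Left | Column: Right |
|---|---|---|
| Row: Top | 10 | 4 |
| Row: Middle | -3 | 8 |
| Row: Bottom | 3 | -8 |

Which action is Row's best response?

E[Top] = 0.8·(4) + 0.2·(10) = 5.2
E[Middle] = 0.8·(8) + 0.2·(-3) = 5.8
E[Bottom] = 0.8·(-8) + 0.2·(3) = -5.8
Best response: Middle (5.8 is the largest).

Middle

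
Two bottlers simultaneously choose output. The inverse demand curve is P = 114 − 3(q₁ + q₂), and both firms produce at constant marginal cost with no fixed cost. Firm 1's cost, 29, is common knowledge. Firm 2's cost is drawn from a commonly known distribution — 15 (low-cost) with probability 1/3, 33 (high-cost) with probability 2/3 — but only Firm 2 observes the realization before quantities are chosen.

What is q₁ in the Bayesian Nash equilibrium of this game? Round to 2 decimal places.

Type-c best response for Firm 2: q₂(c) = (114 − c)/6 − q₁/2.
Firm 1 maximizes expected profit; its first-order condition is 114 − 6q₁ − 3E[q₂] − 29 = 0.
Substituting E[q₂] and solving: E[c₂] = 27, so q₁ = (114 − 2·29 + 27)/9 = 9.22222.

9.22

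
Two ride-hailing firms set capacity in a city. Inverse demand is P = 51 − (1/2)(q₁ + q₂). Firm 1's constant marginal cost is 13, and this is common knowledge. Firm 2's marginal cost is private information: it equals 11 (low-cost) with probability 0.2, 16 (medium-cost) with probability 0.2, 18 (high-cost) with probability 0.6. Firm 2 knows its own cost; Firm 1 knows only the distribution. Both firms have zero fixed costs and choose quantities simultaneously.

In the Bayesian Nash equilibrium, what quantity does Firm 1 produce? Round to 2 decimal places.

Each type of Firm 2 best-responds to q₁; Firm 1 best-responds to the expected q₂ over Firm 2's types.
Firm 2 with cost c maximizes (51 − (1/2)(q₁+q₂) − c)·q₂, giving q₂(c) = (51 − c − (1/2)q₁).
E[c₂] = 0.2·11 + 0.2·16 + 0.6·18 = 16.2
Firm 1's FOC against E[q₂] yields q₁ = (51 − 2·13 + E[c₂])/(3/2) = (51 − 26 + 16.2)/(3/2) = 27.4667.

27.47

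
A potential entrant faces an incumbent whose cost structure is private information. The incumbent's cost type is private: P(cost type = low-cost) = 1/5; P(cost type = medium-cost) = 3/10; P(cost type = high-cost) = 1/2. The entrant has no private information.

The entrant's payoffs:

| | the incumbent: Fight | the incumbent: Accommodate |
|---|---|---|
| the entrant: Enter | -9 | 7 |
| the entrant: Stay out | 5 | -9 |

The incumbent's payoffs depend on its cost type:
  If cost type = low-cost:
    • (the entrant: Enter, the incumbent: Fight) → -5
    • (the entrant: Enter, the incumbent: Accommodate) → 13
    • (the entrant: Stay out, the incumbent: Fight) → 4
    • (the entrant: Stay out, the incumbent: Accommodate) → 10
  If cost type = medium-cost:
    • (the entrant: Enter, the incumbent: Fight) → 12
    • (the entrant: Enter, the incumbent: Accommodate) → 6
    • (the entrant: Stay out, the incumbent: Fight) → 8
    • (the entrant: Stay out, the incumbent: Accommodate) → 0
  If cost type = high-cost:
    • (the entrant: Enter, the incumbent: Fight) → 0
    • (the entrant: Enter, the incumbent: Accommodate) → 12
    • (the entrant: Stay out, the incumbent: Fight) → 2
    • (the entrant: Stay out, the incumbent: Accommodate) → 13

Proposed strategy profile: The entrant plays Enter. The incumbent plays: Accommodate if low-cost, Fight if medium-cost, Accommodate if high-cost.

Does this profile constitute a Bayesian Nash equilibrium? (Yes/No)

The entrant plays Enter: E[Enter] = 1/5·(7) + 3/10·(-9) + 1/2·(7) = 11/5; E[Stay out] = -24/5. Best-responding. ✓
The incumbent (cost type low-cost), facing Enter: Fight gives -5, Accommodate gives 13. Proposed Accommodate is best. ✓
The incumbent (cost type medium-cost), facing Enter: Fight gives 12, Accommodate gives 6. Proposed Fight is best. ✓
The incumbent (cost type high-cost), facing Enter: Fight gives 0, Accommodate gives 12. Proposed Accommodate is best. ✓

Yes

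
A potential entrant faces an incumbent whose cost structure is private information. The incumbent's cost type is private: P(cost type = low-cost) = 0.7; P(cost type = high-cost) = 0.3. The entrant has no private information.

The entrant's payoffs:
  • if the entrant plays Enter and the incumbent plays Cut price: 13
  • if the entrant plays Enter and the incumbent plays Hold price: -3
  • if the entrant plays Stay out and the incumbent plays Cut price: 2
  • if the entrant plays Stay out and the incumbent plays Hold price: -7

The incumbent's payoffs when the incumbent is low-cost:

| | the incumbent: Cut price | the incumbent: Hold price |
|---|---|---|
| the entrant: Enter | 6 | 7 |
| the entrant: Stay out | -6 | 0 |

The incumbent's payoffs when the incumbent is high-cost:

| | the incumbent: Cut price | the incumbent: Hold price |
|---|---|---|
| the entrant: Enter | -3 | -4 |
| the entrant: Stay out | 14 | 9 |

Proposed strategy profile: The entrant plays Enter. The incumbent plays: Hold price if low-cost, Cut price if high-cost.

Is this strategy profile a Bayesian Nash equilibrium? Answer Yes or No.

Yes

The entrant plays Enter: E[Enter] = 0.7·(-3) + 0.3·(13) = 1.8; E[Stay out] = -4.3. Best-responding. ✓
The incumbent (cost type low-cost), facing Enter: Cut price gives 6, Hold price gives 7. Proposed Hold price is best. ✓
The incumbent (cost type high-cost), facing Enter: Cut price gives -3, Hold price gives -4. Proposed Cut price is best. ✓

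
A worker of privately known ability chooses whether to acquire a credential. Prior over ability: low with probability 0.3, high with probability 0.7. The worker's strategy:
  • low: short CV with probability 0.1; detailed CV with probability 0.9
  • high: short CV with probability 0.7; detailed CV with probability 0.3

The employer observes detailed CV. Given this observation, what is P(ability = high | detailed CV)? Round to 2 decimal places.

Apply Bayes' rule using the sender's strategy as the likelihood.
P(detailed CV) = 0.3·0.9 + 0.7·0.3 = 0.48
P(high | detailed CV) = (0.7·0.3) / 0.48 = 0.21 / 0.48 = 0.4375

0.44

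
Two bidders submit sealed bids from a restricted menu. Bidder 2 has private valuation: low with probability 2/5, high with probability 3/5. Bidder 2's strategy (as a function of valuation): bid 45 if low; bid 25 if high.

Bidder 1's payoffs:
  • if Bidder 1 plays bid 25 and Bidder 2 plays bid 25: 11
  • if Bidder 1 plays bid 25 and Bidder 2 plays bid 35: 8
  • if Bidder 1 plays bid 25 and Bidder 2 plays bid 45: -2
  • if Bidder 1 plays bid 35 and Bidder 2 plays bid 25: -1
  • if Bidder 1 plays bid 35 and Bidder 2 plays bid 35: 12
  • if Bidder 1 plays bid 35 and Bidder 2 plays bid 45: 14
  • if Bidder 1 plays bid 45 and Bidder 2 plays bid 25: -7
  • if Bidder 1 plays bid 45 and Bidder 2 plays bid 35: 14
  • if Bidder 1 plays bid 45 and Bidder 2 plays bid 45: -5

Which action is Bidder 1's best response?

bid 25

E[bid 25] = 2/5·(-2) + 3/5·(11) = 29/5
E[bid 35] = 2/5·(14) + 3/5·(-1) = 5
E[bid 45] = 2/5·(-5) + 3/5·(-7) = -31/5
Best response: bid 25 (29/5 is the largest).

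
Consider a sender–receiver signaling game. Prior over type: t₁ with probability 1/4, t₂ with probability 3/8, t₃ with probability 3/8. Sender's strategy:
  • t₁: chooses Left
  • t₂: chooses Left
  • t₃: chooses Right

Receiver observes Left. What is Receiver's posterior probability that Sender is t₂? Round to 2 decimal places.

0.60

P(Left) = (1/4)·1 + (3/8)·1 + (3/8)·0 = 5/8
P(t₂ | Left) = ((3/8)·1) / (5/8) = (3/8) / (5/8) = 3/5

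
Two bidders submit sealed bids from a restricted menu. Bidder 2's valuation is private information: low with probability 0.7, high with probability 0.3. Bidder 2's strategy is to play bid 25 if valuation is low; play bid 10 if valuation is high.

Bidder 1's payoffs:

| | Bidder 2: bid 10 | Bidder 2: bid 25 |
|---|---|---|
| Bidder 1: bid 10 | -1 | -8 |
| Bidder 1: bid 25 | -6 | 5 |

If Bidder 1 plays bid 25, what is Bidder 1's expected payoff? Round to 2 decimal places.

Take the expectation over Bidder 2's valuation, weighting each type's action by its prior probability.
E[bid 25] = 0.7·5 + 0.3·(-6) = 3.5 + (-1.8) = 1.7

1.70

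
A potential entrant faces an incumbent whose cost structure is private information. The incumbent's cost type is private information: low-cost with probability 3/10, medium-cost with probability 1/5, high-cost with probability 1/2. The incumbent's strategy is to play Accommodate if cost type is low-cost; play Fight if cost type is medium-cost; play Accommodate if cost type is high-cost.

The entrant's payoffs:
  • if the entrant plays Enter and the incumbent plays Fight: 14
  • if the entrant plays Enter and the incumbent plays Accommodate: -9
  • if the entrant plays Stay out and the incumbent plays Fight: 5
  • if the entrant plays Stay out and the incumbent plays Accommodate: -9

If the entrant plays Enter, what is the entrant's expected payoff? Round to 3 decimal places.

E[Enter] = 3/10·(-9) + 1/5·14 + 1/2·(-9) = (-27/10) + 14/5 + (-9/2) = -22/5

-4.400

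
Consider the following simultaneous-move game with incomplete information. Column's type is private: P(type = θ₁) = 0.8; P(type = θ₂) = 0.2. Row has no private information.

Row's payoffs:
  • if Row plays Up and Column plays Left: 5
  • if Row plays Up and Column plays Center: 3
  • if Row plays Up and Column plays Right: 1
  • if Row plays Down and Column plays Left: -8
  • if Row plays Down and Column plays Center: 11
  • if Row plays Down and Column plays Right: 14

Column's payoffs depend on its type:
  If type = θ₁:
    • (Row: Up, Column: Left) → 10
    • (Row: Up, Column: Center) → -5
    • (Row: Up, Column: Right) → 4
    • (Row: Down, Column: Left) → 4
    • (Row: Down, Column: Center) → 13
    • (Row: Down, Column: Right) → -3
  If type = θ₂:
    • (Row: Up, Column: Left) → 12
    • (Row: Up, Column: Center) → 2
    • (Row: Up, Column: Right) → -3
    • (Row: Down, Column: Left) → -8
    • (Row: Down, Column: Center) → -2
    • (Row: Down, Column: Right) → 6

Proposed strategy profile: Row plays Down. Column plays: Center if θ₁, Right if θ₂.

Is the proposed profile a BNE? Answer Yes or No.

Yes

A profile is a BNE iff every type of every player is best-responding given beliefs about the other side.
Row plays Down: E[Down] = 0.8·(11) + 0.2·(14) = 11.6; E[Up] = 2.6. Best-responding. ✓
Column (type θ₁), facing Down: Left gives 4, Center gives 13, Right gives -3. Proposed Center is best. ✓
Column (type θ₂), facing Down: Left gives -8, Center gives -2, Right gives 6. Proposed Right is best. ✓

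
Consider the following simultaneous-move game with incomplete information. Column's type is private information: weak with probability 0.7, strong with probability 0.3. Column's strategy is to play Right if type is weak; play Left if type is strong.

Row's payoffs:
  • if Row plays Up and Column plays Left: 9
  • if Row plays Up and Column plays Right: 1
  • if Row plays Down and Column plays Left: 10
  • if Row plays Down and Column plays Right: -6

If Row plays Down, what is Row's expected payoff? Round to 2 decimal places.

E[Down] = 0.7·(-6) + 0.3·10 = (-4.2) + 3 = -1.2

-1.20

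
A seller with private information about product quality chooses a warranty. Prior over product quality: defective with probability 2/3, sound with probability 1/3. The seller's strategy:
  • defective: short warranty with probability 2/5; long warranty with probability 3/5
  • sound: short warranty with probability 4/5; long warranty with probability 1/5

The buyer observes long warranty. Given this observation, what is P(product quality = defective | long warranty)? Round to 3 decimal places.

P(long warranty) = (2/3)·(3/5) + (1/3)·(1/5) = 7/15
P(defective | long warranty) = ((2/3)·(3/5)) / (7/15) = (2/5) / (7/15) = 6/7

0.857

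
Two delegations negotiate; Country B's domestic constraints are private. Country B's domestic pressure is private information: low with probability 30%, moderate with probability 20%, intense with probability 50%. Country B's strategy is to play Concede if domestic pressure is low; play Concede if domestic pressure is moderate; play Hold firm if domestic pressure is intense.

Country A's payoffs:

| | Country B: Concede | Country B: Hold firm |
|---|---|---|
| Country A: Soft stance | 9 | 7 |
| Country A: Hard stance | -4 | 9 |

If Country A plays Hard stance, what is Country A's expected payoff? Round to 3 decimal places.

E[Hard stance] = 0.3·(-4) + 0.2·(-4) + 0.5·9 = (-1.2) + (-0.8) + 4.5 = 2.5

2.500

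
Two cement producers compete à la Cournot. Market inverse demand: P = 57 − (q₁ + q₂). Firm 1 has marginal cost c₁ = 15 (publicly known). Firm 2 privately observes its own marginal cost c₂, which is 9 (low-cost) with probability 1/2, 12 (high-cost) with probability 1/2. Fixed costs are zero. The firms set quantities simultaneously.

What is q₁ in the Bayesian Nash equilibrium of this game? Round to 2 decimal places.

Each type of Firm 2 best-responds to q₁; Firm 1 best-responds to the expected q₂ over Firm 2's types.
Firm 2 with cost c maximizes (57 − (q₁+q₂) − c)·q₂, giving q₂(c) = (57 − c − q₁)/2.
E[c₂] = 1/2·9 + 1/2·12 = 10.5
Firm 1's FOC against E[q₂] yields q₁ = (57 − 2·15 + E[c₂])/3 = (57 − 30 + 10.5)/3 = 12.5.

12.50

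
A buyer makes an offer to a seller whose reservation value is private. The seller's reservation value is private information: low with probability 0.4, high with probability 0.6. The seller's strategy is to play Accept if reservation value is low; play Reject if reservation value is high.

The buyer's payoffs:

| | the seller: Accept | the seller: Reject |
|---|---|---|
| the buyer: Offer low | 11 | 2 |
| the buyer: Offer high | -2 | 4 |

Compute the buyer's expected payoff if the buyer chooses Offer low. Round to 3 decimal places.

5.600

E[Offer low] = 0.4·11 + 0.6·2 = 4.4 + 1.2 = 5.6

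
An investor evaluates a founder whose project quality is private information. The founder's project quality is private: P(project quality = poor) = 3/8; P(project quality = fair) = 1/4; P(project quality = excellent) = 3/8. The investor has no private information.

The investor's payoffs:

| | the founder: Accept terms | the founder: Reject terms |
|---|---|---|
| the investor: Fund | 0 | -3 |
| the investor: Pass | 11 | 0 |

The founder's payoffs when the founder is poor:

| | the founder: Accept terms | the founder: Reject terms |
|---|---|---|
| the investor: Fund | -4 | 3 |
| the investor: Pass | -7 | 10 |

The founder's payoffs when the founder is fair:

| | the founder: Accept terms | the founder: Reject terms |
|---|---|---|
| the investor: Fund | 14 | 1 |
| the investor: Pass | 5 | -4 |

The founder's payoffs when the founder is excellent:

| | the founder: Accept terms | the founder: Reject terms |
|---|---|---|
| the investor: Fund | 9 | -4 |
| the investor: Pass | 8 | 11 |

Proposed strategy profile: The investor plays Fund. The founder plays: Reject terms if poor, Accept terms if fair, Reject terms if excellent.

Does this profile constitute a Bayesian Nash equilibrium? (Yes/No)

No

A profile is a BNE iff every type of every player is best-responding given beliefs about the other side.
The investor plays Fund: E[Fund] = 3/8·(-3) + 1/4·(0) + 3/8·(-3) = -9/4; E[Pass] = 11/4. Not best-responding. ✗
The founder (project quality poor), facing Fund: Accept terms gives -4, Reject terms gives 3. Proposed Reject terms is best. ✓
The founder (project quality fair), facing Fund: Accept terms gives 14, Reject terms gives 1. Proposed Accept terms is best. ✓
The founder (project quality excellent), facing Fund: Accept terms gives 9, Reject terms gives -4. Proposed Reject terms is not best — profitable deviation exists. ✗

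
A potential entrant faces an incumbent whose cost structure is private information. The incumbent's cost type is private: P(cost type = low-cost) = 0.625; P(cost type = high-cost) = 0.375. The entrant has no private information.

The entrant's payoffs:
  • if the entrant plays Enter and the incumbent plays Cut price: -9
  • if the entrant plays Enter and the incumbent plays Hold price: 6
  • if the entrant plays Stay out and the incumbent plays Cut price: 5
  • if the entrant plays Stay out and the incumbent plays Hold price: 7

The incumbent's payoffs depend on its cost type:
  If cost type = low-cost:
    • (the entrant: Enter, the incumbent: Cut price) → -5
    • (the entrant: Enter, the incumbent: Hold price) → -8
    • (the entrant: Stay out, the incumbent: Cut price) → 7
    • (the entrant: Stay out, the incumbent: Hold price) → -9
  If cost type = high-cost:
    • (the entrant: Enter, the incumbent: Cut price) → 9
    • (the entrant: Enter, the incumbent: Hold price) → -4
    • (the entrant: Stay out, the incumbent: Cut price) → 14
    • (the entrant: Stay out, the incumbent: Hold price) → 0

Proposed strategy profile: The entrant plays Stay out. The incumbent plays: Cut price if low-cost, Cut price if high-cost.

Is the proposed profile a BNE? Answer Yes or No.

Yes

The entrant plays Stay out: E[Stay out] = 0.625·(5) + 0.375·(5) = 5; E[Enter] = -9. Best-responding. ✓
The incumbent (cost type low-cost), facing Stay out: Cut price gives 7, Hold price gives -9. Proposed Cut price is best. ✓
The incumbent (cost type high-cost), facing Stay out: Cut price gives 14, Hold price gives 0. Proposed Cut price is best. ✓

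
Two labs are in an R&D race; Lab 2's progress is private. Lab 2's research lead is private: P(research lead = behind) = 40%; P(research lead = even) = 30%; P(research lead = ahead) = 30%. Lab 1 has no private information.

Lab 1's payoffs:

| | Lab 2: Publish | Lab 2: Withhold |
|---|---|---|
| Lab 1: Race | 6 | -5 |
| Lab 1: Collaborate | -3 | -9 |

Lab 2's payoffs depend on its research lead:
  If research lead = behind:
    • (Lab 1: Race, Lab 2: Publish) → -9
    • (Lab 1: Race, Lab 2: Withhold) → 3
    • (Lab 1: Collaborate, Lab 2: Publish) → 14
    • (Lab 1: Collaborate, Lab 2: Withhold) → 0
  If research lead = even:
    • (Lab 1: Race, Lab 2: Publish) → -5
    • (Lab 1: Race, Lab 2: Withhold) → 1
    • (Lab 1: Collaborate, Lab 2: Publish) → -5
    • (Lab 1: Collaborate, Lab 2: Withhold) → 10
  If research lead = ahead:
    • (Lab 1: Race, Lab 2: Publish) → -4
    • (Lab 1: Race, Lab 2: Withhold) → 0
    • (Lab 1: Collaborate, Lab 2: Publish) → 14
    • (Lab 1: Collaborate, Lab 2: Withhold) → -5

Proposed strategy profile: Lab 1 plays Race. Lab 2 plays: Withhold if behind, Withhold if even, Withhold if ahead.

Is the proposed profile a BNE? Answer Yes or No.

Yes

A profile is a BNE iff every type of every player is best-responding given beliefs about the other side.
Lab 1 plays Race: E[Race] = 0.4·(-5) + 0.3·(-5) + 0.3·(-5) = -5; E[Collaborate] = -9. Best-responding. ✓
Lab 2 (research lead behind), facing Race: Publish gives -9, Withhold gives 3. Proposed Withhold is best. ✓
Lab 2 (research lead even), facing Race: Publish gives -5, Withhold gives 1. Proposed Withhold is best. ✓
Lab 2 (research lead ahead), facing Race: Publish gives -4, Withhold gives 0. Proposed Withhold is best. ✓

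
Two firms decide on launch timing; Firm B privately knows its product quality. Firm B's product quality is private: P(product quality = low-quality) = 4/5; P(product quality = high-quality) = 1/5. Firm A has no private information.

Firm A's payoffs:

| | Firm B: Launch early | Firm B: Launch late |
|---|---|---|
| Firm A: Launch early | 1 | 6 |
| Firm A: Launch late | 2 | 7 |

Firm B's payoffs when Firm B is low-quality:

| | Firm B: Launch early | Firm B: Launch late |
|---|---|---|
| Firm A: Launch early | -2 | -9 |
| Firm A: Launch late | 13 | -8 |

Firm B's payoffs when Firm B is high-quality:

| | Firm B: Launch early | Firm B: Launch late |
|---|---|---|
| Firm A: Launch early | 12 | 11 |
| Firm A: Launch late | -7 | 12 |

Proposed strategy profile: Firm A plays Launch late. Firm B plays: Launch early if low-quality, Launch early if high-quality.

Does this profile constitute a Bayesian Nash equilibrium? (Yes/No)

Firm A plays Launch late: E[Launch late] = 4/5·(2) + 1/5·(2) = 2; E[Launch early] = 1. Best-responding. ✓
Firm B (product quality low-quality), facing Launch late: Launch early gives 13, Launch late gives -8. Proposed Launch early is best. ✓
Firm B (product quality high-quality), facing Launch late: Launch early gives -7, Launch late gives 12. Proposed Launch early is not best — profitable deviation exists. ✗

No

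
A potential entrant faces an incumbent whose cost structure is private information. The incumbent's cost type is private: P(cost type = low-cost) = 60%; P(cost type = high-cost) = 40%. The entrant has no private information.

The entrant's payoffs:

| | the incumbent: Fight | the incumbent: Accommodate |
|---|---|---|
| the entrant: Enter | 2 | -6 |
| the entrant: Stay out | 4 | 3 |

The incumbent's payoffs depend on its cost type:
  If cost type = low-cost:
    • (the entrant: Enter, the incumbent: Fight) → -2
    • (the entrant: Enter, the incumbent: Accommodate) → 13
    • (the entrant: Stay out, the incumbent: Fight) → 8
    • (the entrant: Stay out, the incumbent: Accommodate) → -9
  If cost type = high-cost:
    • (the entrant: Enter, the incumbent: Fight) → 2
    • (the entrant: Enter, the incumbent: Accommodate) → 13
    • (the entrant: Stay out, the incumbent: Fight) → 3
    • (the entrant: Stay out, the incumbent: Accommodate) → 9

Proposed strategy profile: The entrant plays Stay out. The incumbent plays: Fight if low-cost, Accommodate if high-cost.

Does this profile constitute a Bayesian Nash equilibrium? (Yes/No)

The entrant plays Stay out: E[Stay out] = 0.6·(4) + 0.4·(3) = 3.6; E[Enter] = -1.2. Best-responding. ✓
The incumbent (cost type low-cost), facing Stay out: Fight gives 8, Accommodate gives -9. Proposed Fight is best. ✓
The incumbent (cost type high-cost), facing Stay out: Fight gives 3, Accommodate gives 9. Proposed Accommodate is best. ✓

Yes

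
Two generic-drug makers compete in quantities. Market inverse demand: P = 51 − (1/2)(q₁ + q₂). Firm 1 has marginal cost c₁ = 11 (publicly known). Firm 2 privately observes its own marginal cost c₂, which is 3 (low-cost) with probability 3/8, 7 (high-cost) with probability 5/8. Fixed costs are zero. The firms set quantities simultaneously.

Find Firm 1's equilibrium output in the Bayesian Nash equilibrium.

Each type of Firm 2 best-responds to q₁; Firm 1 best-responds to the expected q₂ over Firm 2's types.
Firm 2 with cost c maximizes (51 − (1/2)(q₁+q₂) − c)·q₂, giving q₂(c) = (51 − c − (1/2)q₁).
E[c₂] = 3/8·3 + 5/8·7 = 5.5
Firm 1's FOC against E[q₂] yields q₁ = (51 − 2·11 + E[c₂])/(3/2) = (51 − 22 + 5.5)/(3/2) = 23.

23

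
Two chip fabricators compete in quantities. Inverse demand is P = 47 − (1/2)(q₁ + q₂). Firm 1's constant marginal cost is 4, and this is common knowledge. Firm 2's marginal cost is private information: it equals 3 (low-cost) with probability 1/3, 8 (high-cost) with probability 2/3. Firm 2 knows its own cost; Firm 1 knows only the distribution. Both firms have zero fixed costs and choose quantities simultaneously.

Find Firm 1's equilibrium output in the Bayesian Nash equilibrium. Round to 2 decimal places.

30.22

Each type of Firm 2 best-responds to q₁; Firm 1 best-responds to the expected q₂ over Firm 2's types.
Firm 2 with cost c maximizes (47 − (1/2)(q₁+q₂) − c)·q₂, giving q₂(c) = (47 − c − (1/2)q₁).
E[c₂] = 1/3·3 + 2/3·8 = 6.33333
Firm 1's FOC against E[q₂] yields q₁ = (47 − 2·4 + E[c₂])/(3/2) = (47 − 8 + 6.33333)/(3/2) = 30.2222.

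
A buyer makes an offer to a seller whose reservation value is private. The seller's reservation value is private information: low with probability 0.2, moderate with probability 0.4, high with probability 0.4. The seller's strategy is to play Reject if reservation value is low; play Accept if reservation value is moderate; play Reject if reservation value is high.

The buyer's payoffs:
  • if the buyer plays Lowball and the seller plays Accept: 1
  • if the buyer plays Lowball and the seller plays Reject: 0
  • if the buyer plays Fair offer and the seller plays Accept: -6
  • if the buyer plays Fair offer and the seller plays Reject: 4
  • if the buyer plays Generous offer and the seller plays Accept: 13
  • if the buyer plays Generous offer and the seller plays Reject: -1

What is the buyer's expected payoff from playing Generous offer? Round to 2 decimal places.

4.60

E[Generous offer] = 0.2·(-1) + 0.4·13 + 0.4·(-1) = (-0.2) + 5.2 + (-0.4) = 4.6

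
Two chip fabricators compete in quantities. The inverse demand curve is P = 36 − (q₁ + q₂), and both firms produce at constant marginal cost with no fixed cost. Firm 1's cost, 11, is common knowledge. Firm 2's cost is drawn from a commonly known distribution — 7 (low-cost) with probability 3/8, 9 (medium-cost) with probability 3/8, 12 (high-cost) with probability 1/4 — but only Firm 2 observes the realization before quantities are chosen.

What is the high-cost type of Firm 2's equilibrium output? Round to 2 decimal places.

Type-c best response for Firm 2: q₂(c) = (36 − c)/2 − q₁/2.
Firm 1 maximizes expected profit; its first-order condition is 36 − 2q₁ − E[q₂] − 11 = 0.
Substituting E[q₂] and solving: E[c₂] = 9, so q₁ = (36 − 2·11 + 9)/3 = 7.66667.
q₂(high-cost) = (36 − 12 − 7.66667)/2 = 8.16667.

8.17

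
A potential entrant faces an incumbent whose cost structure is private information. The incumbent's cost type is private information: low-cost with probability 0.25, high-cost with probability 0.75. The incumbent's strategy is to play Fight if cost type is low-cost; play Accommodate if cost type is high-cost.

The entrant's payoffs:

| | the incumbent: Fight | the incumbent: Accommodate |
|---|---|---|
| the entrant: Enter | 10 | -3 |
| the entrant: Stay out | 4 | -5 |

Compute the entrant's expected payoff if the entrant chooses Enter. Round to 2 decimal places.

E[Enter] = 0.25·10 + 0.75·(-3) = 2.5 + (-2.25) = 0.25

0.25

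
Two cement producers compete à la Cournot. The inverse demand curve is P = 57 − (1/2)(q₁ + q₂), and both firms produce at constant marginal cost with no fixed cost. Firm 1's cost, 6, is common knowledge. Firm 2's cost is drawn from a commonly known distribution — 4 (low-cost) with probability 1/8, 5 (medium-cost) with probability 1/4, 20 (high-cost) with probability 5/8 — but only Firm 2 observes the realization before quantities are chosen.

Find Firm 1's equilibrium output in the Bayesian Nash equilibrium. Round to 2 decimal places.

39.50

Firm 2 with cost c maximizes (57 − (1/2)(q₁+q₂) − c)·q₂, giving q₂(c) = (57 − c − (1/2)q₁).
E[c₂] = 1/8·4 + 1/4·5 + 5/8·20 = 14.25
Firm 1's FOC against E[q₂] yields q₁ = (57 − 2·6 + E[c₂])/(3/2) = (57 − 12 + 14.25)/(3/2) = 39.5.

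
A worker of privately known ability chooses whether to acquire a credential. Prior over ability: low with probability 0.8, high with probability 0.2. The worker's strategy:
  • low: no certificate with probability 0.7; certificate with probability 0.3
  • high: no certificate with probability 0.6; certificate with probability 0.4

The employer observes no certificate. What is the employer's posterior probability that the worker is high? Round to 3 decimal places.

0.176

Apply Bayes' rule using the sender's strategy as the likelihood.
P(no certificate) = 0.8·0.7 + 0.2·0.6 = 0.68
P(high | no certificate) = (0.2·0.6) / 0.68 = 0.12 / 0.68 = 0.176471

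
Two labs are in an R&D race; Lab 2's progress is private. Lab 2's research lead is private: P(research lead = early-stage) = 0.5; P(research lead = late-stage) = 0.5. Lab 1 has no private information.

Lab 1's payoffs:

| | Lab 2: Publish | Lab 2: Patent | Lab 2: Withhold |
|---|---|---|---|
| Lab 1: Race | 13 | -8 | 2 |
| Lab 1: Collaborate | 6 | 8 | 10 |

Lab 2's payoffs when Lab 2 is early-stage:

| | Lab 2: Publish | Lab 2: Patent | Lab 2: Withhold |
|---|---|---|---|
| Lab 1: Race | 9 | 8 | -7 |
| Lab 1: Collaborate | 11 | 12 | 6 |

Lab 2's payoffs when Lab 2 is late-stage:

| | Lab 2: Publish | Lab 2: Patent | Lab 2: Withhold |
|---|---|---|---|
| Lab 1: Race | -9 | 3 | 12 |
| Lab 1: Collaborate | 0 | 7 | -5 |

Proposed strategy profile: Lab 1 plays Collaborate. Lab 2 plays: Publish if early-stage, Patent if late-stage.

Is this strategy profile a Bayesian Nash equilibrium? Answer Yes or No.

A profile is a BNE iff every type of every player is best-responding given beliefs about the other side.
Lab 1 plays Collaborate: E[Collaborate] = 0.5·(6) + 0.5·(8) = 7; E[Race] = 2.5. Best-responding. ✓
Lab 2 (research lead early-stage), facing Collaborate: Publish gives 11, Patent gives 12, Withhold gives 6. Proposed Publish is not best — profitable deviation exists. ✗
Lab 2 (research lead late-stage), facing Collaborate: Publish gives 0, Patent gives 7, Withhold gives -5. Proposed Patent is best. ✓

No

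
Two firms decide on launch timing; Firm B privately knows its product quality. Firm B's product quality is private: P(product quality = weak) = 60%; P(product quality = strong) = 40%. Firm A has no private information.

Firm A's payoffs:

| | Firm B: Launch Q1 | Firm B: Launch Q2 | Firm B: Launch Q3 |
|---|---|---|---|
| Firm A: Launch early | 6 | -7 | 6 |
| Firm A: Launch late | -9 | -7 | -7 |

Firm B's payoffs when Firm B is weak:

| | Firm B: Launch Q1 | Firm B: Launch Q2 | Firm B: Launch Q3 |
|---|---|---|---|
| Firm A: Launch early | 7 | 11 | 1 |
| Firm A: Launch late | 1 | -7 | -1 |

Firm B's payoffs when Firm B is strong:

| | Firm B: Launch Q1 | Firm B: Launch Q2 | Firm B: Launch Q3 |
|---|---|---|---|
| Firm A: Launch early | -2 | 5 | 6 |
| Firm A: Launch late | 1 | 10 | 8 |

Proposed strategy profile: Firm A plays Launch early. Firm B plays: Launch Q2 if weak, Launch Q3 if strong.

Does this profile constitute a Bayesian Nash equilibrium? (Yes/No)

Yes

A profile is a BNE iff every type of every player is best-responding given beliefs about the other side.
Firm A plays Launch early: E[Launch early] = 0.6·(-7) + 0.4·(6) = -1.8; E[Launch late] = -7. Best-responding. ✓
Firm B (product quality weak), facing Launch early: Launch Q1 gives 7, Launch Q2 gives 11, Launch Q3 gives 1. Proposed Launch Q2 is best. ✓
Firm B (product quality strong), facing Launch early: Launch Q1 gives -2, Launch Q2 gives 5, Launch Q3 gives 6. Proposed Launch Q3 is best. ✓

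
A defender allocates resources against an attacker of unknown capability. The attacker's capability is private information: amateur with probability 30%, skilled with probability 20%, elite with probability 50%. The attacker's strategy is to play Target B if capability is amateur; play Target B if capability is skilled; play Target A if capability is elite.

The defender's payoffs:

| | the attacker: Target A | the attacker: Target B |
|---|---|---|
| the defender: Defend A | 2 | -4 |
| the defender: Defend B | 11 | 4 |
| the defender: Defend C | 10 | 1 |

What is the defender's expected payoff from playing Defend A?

-1

Take the expectation over the attacker's capability, weighting each type's action by its prior probability.
E[Defend A] = 0.3·(-4) + 0.2·(-4) + 0.5·2 = (-1.2) + (-0.8) + 1 = -1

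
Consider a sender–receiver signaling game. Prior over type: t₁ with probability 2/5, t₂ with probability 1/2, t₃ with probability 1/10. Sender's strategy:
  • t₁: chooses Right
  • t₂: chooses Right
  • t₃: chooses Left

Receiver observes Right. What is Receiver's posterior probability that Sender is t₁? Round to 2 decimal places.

0.44

P(Right) = (2/5)·1 + (1/2)·1 + (1/10)·0 = 9/10
P(t₁ | Right) = ((2/5)·1) / (9/10) = (2/5) / (9/10) = 4/9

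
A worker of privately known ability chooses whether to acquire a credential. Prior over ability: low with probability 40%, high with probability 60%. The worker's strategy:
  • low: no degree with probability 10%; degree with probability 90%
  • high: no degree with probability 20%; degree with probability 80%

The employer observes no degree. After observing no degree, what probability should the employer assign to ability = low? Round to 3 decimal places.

0.250

P(no degree) = 0.4·0.1 + 0.6·0.2 = 0.16
P(low | no degree) = (0.4·0.1) / 0.16 = 0.04 / 0.16 = 0.25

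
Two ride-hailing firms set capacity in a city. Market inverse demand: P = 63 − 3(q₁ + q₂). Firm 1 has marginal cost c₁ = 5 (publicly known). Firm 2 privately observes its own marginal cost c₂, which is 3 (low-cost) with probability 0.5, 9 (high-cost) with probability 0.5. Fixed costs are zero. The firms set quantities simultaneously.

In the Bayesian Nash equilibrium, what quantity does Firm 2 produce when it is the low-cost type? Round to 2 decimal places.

6.72

Type-c best response for Firm 2: q₂(c) = (63 − c)/6 − q₁/2.
Firm 1 maximizes expected profit; its first-order condition is 63 − 6q₁ − 3E[q₂] − 5 = 0.
Substituting E[q₂] and solving: E[c₂] = 6, so q₁ = (63 − 2·5 + 6)/9 = 6.55556.
q₂(low-cost) = (63 − 3 − 3·6.55556)/6 = 6.72222.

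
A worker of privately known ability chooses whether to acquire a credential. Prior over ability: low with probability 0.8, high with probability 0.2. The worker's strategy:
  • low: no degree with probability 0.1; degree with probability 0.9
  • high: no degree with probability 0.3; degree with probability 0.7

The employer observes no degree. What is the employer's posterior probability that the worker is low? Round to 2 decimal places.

0.57

P(no degree) = 0.8·0.1 + 0.2·0.3 = 0.14
P(low | no degree) = (0.8·0.1) / 0.14 = 0.08 / 0.14 = 0.571429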